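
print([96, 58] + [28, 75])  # [96, 58, 28, 75]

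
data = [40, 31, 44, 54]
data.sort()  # [31, 40, 44, 54]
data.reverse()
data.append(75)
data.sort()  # [31, 40, 44, 54, 75]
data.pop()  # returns 75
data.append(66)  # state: [31, 40, 44, 54, 66]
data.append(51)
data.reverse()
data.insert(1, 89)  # [51, 89, 66, 54, 44, 40, 31]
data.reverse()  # [31, 40, 44, 54, 66, 89, 51]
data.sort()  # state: [31, 40, 44, 51, 54, 66, 89]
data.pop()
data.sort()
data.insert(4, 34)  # [31, 40, 44, 51, 34, 54, 66]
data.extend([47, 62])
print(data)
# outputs [31, 40, 44, 51, 34, 54, 66, 47, 62]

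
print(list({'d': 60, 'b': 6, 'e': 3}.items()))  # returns [('d', 60), ('b', 6), ('e', 3)]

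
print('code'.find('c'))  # 0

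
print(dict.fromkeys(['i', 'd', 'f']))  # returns {'i': None, 'd': None, 'f': None}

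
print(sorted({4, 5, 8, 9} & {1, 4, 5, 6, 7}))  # [4, 5]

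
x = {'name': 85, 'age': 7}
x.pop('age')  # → 7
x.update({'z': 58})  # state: {'name': 85, 'z': 58}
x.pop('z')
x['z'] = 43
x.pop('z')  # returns 43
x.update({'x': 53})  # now {'name': 85, 'x': 53}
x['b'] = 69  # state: {'name': 85, 'x': 53, 'b': 69}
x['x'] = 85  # {'name': 85, 'x': 85, 'b': 69}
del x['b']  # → {'name': 85, 'x': 85}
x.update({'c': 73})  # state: {'name': 85, 'x': 85, 'c': 73}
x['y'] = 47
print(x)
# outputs {'name': 85, 'x': 85, 'c': 73, 'y': 47}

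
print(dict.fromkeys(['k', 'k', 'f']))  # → {'k': None, 'f': None}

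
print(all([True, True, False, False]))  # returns False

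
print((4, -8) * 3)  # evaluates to (4, -8, 4, -8, 4, -8)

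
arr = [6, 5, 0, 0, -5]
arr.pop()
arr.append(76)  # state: [6, 5, 0, 0, 76]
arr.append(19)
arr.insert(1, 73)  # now [6, 73, 5, 0, 0, 76, 19]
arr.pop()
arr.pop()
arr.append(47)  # [6, 73, 5, 0, 0, 47]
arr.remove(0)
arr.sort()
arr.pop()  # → 73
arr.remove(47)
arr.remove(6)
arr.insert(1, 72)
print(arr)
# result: [0, 72, 5]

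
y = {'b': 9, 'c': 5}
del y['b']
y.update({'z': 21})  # {'c': 5, 'z': 21}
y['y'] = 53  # {'c': 5, 'z': 21, 'y': 53}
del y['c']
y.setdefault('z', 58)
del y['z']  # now {'y': 53}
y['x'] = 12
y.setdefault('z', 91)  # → 91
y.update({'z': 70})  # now {'y': 53, 'x': 12, 'z': 70}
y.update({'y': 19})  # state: {'y': 19, 'x': 12, 'z': 70}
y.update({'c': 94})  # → {'y': 19, 'x': 12, 'z': 70, 'c': 94}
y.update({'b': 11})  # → {'y': 19, 'x': 12, 'z': 70, 'c': 94, 'b': 11}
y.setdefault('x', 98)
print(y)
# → {'y': 19, 'x': 12, 'z': 70, 'c': 94, 'b': 11}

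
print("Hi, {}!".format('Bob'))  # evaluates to Hi, Bob!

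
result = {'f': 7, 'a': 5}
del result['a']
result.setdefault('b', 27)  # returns 27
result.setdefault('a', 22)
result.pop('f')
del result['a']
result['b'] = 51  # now {'b': 51}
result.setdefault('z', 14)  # 14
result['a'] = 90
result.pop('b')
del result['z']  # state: {'a': 90}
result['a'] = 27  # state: {'a': 27}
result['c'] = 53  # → {'a': 27, 'c': 53}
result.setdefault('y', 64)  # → 64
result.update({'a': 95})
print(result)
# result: {'a': 95, 'c': 53, 'y': 64}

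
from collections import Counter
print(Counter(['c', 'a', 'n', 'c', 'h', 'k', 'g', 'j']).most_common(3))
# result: [('c', 2), ('a', 1), ('n', 1)]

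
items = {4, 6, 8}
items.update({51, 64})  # {4, 6, 8, 51, 64}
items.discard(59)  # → {4, 6, 8, 51, 64}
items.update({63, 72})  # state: {4, 6, 8, 51, 63, 64, 72}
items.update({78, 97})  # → {4, 6, 8, 51, 63, 64, 72, 78, 97}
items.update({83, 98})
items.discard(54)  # {4, 6, 8, 51, 63, 64, 72, 78, 83, 97, 98}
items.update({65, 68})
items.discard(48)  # {4, 6, 8, 51, 63, 64, 65, 68, 72, 78, 83, 97, 98}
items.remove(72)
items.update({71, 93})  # {4, 6, 8, 51, 63, 64, 65, 68, 71, 78, 83, 93, 97, 98}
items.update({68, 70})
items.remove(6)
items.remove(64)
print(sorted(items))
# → [4, 8, 51, 63, 65, 68, 70, 71, 78, 83, 93, 97, 98]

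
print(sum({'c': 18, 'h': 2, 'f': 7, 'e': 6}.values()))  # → 33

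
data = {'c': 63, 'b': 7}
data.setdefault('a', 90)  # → 90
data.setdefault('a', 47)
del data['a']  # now {'c': 63, 'b': 7}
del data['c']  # {'b': 7}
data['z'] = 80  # {'b': 7, 'z': 80}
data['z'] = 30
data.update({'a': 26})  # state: {'b': 7, 'z': 30, 'a': 26}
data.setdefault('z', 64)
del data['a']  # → {'b': 7, 'z': 30}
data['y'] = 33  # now {'b': 7, 'z': 30, 'y': 33}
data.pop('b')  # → 7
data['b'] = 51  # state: {'z': 30, 'y': 33, 'b': 51}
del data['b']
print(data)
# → {'z': 30, 'y': 33}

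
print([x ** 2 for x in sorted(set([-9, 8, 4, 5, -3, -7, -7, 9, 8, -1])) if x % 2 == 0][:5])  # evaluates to [16, 64]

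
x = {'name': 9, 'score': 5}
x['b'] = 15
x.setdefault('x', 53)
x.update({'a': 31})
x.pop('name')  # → 9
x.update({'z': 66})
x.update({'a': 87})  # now {'score': 5, 'b': 15, 'x': 53, 'a': 87, 'z': 66}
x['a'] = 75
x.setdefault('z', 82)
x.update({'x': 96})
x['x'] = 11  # {'score': 5, 'b': 15, 'x': 11, 'a': 75, 'z': 66}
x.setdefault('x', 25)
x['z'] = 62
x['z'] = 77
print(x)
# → {'score': 5, 'b': 15, 'x': 11, 'a': 75, 'z': 77}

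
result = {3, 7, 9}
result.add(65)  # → {3, 7, 9, 65}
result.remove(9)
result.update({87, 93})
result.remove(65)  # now {3, 7, 87, 93}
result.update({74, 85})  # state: {3, 7, 74, 85, 87, 93}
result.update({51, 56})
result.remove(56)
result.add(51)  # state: {3, 7, 51, 74, 85, 87, 93}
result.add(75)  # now {3, 7, 51, 74, 75, 85, 87, 93}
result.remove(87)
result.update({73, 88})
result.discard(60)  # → {3, 7, 51, 73, 74, 75, 85, 88, 93}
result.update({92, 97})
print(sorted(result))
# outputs [3, 7, 51, 73, 74, 75, 85, 88, 92, 93, 97]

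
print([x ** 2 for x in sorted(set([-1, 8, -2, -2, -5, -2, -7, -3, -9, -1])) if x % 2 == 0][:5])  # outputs [4, 64]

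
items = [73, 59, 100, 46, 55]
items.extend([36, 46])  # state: [73, 59, 100, 46, 55, 36, 46]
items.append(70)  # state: [73, 59, 100, 46, 55, 36, 46, 70]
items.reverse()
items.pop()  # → 73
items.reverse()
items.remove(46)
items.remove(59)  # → [100, 55, 36, 46, 70]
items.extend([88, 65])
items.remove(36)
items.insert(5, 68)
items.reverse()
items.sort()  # [46, 55, 65, 68, 70, 88, 100]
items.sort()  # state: [46, 55, 65, 68, 70, 88, 100]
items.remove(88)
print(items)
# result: [46, 55, 65, 68, 70, 100]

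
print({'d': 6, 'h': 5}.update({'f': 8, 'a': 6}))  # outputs None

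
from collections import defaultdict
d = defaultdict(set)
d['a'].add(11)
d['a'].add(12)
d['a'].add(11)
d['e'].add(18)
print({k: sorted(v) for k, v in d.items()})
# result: {'a': [11, 12], 'e': [18]}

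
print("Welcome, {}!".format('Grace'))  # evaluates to Welcome, Grace!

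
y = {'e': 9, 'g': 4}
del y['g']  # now {'e': 9}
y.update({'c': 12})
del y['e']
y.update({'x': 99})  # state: {'c': 12, 'x': 99}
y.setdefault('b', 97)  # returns 97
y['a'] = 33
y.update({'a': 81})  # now {'c': 12, 'x': 99, 'b': 97, 'a': 81}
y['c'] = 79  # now {'c': 79, 'x': 99, 'b': 97, 'a': 81}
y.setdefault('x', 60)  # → 99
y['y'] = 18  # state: {'c': 79, 'x': 99, 'b': 97, 'a': 81, 'y': 18}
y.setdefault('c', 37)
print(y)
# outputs {'c': 79, 'x': 99, 'b': 97, 'a': 81, 'y': 18}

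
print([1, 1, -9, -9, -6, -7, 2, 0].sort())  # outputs None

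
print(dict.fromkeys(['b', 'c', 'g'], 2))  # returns {'b': 2, 'c': 2, 'g': 2}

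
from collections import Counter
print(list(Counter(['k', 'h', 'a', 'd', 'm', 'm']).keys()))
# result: ['k', 'h', 'a', 'd', 'm']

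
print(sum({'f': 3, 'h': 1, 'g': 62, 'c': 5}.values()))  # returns 71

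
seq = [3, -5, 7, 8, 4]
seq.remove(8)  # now [3, -5, 7, 4]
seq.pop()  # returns 4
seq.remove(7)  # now [3, -5]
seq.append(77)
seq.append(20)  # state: [3, -5, 77, 20]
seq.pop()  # 20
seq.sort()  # [-5, 3, 77]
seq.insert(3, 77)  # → [-5, 3, 77, 77]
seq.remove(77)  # [-5, 3, 77]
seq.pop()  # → 77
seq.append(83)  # [-5, 3, 83]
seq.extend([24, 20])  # [-5, 3, 83, 24, 20]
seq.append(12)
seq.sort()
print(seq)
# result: [-5, 3, 12, 20, 24, 83]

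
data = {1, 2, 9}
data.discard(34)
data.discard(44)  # {1, 2, 9}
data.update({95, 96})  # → {1, 2, 9, 95, 96}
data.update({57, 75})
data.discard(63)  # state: {1, 2, 9, 57, 75, 95, 96}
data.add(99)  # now {1, 2, 9, 57, 75, 95, 96, 99}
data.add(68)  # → {1, 2, 9, 57, 68, 75, 95, 96, 99}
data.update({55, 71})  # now {1, 2, 9, 55, 57, 68, 71, 75, 95, 96, 99}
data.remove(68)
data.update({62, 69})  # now {1, 2, 9, 55, 57, 62, 69, 71, 75, 95, 96, 99}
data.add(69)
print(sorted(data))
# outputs [1, 2, 9, 55, 57, 62, 69, 71, 75, 95, 96, 99]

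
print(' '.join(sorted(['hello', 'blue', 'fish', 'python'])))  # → blue fish hello python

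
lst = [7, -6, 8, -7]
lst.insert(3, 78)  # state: [7, -6, 8, 78, -7]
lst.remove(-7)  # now [7, -6, 8, 78]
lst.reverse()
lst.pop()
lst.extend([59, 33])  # [78, 8, -6, 59, 33]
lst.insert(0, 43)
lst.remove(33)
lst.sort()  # [-6, 8, 43, 59, 78]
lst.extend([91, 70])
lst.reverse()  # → [70, 91, 78, 59, 43, 8, -6]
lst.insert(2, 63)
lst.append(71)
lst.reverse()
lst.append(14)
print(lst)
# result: [71, -6, 8, 43, 59, 78, 63, 91, 70, 14]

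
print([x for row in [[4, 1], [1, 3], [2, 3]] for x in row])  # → [4, 1, 1, 3, 2, 3]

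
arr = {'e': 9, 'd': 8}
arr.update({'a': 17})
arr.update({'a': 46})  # {'e': 9, 'd': 8, 'a': 46}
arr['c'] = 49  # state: {'e': 9, 'd': 8, 'a': 46, 'c': 49}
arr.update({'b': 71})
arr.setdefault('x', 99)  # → 99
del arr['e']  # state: {'d': 8, 'a': 46, 'c': 49, 'b': 71, 'x': 99}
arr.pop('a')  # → 46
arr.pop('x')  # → 99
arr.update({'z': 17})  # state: {'d': 8, 'c': 49, 'b': 71, 'z': 17}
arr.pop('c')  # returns 49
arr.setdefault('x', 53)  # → 53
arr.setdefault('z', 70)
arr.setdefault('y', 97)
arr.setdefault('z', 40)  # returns 17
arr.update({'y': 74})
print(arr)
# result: {'d': 8, 'b': 71, 'z': 17, 'x': 53, 'y': 74}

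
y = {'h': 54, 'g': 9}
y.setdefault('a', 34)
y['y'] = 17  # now {'h': 54, 'g': 9, 'a': 34, 'y': 17}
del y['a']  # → {'h': 54, 'g': 9, 'y': 17}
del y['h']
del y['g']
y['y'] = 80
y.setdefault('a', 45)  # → 45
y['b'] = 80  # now {'y': 80, 'a': 45, 'b': 80}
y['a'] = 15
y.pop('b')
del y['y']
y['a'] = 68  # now {'a': 68}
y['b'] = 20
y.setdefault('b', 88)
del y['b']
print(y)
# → {'a': 68}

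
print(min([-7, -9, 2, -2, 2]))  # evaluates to -9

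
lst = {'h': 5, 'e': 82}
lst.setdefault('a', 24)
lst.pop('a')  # 24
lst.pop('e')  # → 82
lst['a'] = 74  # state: {'h': 5, 'a': 74}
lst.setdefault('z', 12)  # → 12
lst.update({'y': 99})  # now {'h': 5, 'a': 74, 'z': 12, 'y': 99}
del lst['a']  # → {'h': 5, 'z': 12, 'y': 99}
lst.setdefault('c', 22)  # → 22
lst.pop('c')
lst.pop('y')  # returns 99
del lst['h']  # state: {'z': 12}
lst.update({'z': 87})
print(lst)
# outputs {'z': 87}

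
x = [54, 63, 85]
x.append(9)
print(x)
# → [54, 63, 85, 9]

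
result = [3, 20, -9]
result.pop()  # -9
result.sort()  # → [3, 20]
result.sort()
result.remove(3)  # [20]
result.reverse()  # [20]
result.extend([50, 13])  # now [20, 50, 13]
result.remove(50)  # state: [20, 13]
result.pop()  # 13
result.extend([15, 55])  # [20, 15, 55]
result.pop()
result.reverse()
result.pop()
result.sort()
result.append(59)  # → [15, 59]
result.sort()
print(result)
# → [15, 59]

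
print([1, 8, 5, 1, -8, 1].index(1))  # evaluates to 0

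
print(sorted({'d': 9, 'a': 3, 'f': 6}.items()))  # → [('a', 3), ('d', 9), ('f', 6)]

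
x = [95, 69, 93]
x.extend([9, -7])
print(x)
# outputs [95, 69, 93, 9, -7]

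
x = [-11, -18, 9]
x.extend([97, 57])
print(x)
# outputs [-11, -18, 9, 97, 57]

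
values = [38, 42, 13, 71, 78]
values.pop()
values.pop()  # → 71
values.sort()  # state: [13, 38, 42]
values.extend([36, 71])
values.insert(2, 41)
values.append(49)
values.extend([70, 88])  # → [13, 38, 41, 42, 36, 71, 49, 70, 88]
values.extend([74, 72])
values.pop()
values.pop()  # 74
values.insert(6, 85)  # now [13, 38, 41, 42, 36, 71, 85, 49, 70, 88]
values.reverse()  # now [88, 70, 49, 85, 71, 36, 42, 41, 38, 13]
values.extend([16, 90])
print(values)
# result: [88, 70, 49, 85, 71, 36, 42, 41, 38, 13, 16, 90]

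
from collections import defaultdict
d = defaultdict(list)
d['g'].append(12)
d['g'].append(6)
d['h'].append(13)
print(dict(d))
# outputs {'g': [12, 6], 'h': [13]}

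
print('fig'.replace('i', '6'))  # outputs f6g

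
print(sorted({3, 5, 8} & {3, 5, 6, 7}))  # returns [3, 5]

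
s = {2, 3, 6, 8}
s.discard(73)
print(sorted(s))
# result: [2, 3, 6, 8]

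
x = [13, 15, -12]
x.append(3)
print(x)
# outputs [13, 15, -12, 3]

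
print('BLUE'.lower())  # blue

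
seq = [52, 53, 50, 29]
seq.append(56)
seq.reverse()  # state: [56, 29, 50, 53, 52]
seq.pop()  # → 52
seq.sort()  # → [29, 50, 53, 56]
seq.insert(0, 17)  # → [17, 29, 50, 53, 56]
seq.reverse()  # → [56, 53, 50, 29, 17]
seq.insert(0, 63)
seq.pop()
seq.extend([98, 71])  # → [63, 56, 53, 50, 29, 98, 71]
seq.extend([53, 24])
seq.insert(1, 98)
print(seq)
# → [63, 98, 56, 53, 50, 29, 98, 71, 53, 24]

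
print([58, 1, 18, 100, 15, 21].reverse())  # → None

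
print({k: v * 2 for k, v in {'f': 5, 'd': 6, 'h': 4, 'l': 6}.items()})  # {'f': 10, 'd': 12, 'h': 8, 'l': 12}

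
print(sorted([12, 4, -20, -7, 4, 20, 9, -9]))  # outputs [-20, -9, -7, 4, 4, 9, 12, 20]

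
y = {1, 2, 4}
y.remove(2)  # {1, 4}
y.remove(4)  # {1}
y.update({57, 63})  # {1, 57, 63}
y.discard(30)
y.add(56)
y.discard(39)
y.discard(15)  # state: {1, 56, 57, 63}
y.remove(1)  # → {56, 57, 63}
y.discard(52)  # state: {56, 57, 63}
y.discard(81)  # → {56, 57, 63}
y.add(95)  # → {56, 57, 63, 95}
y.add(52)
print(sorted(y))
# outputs [52, 56, 57, 63, 95]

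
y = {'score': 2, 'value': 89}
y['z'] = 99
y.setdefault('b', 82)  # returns 82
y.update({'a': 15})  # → {'score': 2, 'value': 89, 'z': 99, 'b': 82, 'a': 15}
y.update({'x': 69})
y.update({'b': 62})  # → {'score': 2, 'value': 89, 'z': 99, 'b': 62, 'a': 15, 'x': 69}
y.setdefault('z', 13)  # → 99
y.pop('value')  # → 89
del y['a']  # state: {'score': 2, 'z': 99, 'b': 62, 'x': 69}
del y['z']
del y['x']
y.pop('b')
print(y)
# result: {'score': 2}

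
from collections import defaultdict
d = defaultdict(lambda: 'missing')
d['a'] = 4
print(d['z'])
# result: missing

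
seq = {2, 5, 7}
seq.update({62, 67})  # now {2, 5, 7, 62, 67}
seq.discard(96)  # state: {2, 5, 7, 62, 67}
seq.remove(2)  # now {5, 7, 62, 67}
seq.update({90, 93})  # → {5, 7, 62, 67, 90, 93}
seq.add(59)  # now {5, 7, 59, 62, 67, 90, 93}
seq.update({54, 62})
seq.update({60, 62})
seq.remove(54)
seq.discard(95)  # {5, 7, 59, 60, 62, 67, 90, 93}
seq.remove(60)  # {5, 7, 59, 62, 67, 90, 93}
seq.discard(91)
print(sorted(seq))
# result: [5, 7, 59, 62, 67, 90, 93]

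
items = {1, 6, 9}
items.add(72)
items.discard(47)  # {1, 6, 9, 72}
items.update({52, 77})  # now {1, 6, 9, 52, 72, 77}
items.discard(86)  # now {1, 6, 9, 52, 72, 77}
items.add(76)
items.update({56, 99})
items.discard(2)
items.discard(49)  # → {1, 6, 9, 52, 56, 72, 76, 77, 99}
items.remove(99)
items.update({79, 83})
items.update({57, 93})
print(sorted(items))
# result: [1, 6, 9, 52, 56, 57, 72, 76, 77, 79, 83, 93]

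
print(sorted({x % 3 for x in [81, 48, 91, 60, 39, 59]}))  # [0, 1, 2]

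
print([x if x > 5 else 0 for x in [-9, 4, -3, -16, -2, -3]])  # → [0, 0, 0, 0, 0, 0]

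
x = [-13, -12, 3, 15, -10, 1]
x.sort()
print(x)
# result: [-13, -12, -10, 1, 3, 15]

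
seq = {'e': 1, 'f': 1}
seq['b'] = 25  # {'e': 1, 'f': 1, 'b': 25}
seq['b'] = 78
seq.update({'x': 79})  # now {'e': 1, 'f': 1, 'b': 78, 'x': 79}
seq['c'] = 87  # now {'e': 1, 'f': 1, 'b': 78, 'x': 79, 'c': 87}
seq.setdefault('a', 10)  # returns 10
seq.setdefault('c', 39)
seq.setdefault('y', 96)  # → 96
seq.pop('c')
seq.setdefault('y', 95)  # 96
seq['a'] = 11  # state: {'e': 1, 'f': 1, 'b': 78, 'x': 79, 'a': 11, 'y': 96}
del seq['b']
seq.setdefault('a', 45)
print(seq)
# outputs {'e': 1, 'f': 1, 'x': 79, 'a': 11, 'y': 96}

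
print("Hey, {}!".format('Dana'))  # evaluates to Hey, Dana!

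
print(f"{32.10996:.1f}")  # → 32.1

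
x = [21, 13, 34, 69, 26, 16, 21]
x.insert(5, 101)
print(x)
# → [21, 13, 34, 69, 26, 101, 16, 21]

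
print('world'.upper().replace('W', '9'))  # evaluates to 9ORLD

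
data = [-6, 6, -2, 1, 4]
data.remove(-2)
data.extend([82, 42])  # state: [-6, 6, 1, 4, 82, 42]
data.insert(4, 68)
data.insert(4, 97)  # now [-6, 6, 1, 4, 97, 68, 82, 42]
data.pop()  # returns 42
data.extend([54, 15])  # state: [-6, 6, 1, 4, 97, 68, 82, 54, 15]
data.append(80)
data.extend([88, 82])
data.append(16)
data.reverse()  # [16, 82, 88, 80, 15, 54, 82, 68, 97, 4, 1, 6, -6]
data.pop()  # -6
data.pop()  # 6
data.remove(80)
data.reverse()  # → [1, 4, 97, 68, 82, 54, 15, 88, 82, 16]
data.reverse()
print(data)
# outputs [16, 82, 88, 15, 54, 82, 68, 97, 4, 1]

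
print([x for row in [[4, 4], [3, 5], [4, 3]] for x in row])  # [4, 4, 3, 5, 4, 3]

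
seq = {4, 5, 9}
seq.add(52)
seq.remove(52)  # {4, 5, 9}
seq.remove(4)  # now {5, 9}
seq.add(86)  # {5, 9, 86}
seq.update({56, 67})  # {5, 9, 56, 67, 86}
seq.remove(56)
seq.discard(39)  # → {5, 9, 67, 86}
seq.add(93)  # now {5, 9, 67, 86, 93}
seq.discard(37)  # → {5, 9, 67, 86, 93}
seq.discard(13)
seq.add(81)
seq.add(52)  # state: {5, 9, 52, 67, 81, 86, 93}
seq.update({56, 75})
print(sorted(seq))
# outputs [5, 9, 52, 56, 67, 75, 81, 86, 93]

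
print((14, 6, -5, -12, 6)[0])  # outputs 14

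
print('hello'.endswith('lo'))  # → True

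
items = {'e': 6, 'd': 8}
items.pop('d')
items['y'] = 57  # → {'e': 6, 'y': 57}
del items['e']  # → {'y': 57}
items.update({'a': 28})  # {'y': 57, 'a': 28}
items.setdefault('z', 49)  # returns 49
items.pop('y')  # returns 57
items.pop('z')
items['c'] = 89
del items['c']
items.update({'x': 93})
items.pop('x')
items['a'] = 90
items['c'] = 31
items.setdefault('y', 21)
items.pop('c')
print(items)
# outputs {'a': 90, 'y': 21}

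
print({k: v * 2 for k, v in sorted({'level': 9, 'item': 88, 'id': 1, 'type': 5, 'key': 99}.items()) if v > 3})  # {'item': 176, 'key': 198, 'level': 18, 'type': 10}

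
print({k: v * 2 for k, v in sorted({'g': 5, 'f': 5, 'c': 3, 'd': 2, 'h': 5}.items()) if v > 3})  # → {'f': 10, 'g': 10, 'h': 10}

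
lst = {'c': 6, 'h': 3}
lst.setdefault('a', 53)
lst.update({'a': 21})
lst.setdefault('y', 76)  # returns 76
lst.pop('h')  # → 3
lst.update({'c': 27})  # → {'c': 27, 'a': 21, 'y': 76}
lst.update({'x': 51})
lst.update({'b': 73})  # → {'c': 27, 'a': 21, 'y': 76, 'x': 51, 'b': 73}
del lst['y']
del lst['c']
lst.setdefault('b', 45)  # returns 73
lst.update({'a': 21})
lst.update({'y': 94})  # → {'a': 21, 'x': 51, 'b': 73, 'y': 94}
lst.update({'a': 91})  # {'a': 91, 'x': 51, 'b': 73, 'y': 94}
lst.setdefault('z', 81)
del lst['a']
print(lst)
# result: {'x': 51, 'b': 73, 'y': 94, 'z': 81}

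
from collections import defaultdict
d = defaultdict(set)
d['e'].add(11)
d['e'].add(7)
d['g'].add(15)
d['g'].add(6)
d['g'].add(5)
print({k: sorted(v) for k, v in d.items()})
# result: {'e': [7, 11], 'g': [5, 6, 15]}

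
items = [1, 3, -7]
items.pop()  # -7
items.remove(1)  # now [3]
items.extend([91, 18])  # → [3, 91, 18]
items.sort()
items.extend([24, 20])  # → [3, 18, 91, 24, 20]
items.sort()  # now [3, 18, 20, 24, 91]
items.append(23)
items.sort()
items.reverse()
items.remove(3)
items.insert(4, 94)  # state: [91, 24, 23, 20, 94, 18]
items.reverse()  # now [18, 94, 20, 23, 24, 91]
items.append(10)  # [18, 94, 20, 23, 24, 91, 10]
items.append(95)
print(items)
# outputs [18, 94, 20, 23, 24, 91, 10, 95]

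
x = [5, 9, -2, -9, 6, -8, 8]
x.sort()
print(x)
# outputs [-9, -8, -2, 5, 6, 8, 9]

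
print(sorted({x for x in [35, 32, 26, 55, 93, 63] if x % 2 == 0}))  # [26, 32]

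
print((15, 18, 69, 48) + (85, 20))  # (15, 18, 69, 48, 85, 20)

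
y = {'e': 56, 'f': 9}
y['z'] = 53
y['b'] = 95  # {'e': 56, 'f': 9, 'z': 53, 'b': 95}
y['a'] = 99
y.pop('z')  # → 53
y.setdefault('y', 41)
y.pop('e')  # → 56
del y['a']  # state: {'f': 9, 'b': 95, 'y': 41}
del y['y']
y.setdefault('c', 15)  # 15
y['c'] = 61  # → {'f': 9, 'b': 95, 'c': 61}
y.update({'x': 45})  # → {'f': 9, 'b': 95, 'c': 61, 'x': 45}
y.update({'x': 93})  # {'f': 9, 'b': 95, 'c': 61, 'x': 93}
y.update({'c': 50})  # {'f': 9, 'b': 95, 'c': 50, 'x': 93}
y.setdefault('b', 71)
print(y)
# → {'f': 9, 'b': 95, 'c': 50, 'x': 93}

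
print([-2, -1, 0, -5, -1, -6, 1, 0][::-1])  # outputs [0, 1, -6, -1, -5, 0, -1, -2]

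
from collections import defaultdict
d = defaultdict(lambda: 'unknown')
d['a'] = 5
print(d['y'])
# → unknown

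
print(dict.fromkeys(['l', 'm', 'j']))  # {'l': None, 'm': None, 'j': None}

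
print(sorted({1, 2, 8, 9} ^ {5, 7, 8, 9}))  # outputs [1, 2, 5, 7]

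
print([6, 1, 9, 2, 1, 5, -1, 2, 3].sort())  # None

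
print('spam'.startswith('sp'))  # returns True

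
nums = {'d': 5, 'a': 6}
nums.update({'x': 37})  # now {'d': 5, 'a': 6, 'x': 37}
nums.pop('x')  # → 37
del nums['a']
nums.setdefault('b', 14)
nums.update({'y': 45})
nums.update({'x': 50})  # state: {'d': 5, 'b': 14, 'y': 45, 'x': 50}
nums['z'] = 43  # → {'d': 5, 'b': 14, 'y': 45, 'x': 50, 'z': 43}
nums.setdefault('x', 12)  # 50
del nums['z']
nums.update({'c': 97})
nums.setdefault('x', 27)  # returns 50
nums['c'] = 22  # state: {'d': 5, 'b': 14, 'y': 45, 'x': 50, 'c': 22}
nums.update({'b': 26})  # {'d': 5, 'b': 26, 'y': 45, 'x': 50, 'c': 22}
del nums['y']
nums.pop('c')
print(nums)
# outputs {'d': 5, 'b': 26, 'x': 50}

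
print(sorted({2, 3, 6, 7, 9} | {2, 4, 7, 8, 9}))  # [2, 3, 4, 6, 7, 8, 9]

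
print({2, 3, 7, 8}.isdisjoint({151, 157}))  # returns True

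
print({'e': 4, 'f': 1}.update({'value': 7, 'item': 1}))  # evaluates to None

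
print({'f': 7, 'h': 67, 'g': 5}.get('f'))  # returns 7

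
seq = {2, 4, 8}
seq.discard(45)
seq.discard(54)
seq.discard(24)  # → {2, 4, 8}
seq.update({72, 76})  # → {2, 4, 8, 72, 76}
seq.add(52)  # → {2, 4, 8, 52, 72, 76}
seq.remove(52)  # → {2, 4, 8, 72, 76}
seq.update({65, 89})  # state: {2, 4, 8, 65, 72, 76, 89}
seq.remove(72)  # {2, 4, 8, 65, 76, 89}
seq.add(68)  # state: {2, 4, 8, 65, 68, 76, 89}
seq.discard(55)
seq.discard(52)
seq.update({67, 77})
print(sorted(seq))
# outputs [2, 4, 8, 65, 67, 68, 76, 77, 89]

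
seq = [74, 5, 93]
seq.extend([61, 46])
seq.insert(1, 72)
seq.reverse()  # [46, 61, 93, 5, 72, 74]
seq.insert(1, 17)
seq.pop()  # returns 74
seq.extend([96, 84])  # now [46, 17, 61, 93, 5, 72, 96, 84]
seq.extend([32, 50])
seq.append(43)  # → [46, 17, 61, 93, 5, 72, 96, 84, 32, 50, 43]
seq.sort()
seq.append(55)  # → [5, 17, 32, 43, 46, 50, 61, 72, 84, 93, 96, 55]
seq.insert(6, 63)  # [5, 17, 32, 43, 46, 50, 63, 61, 72, 84, 93, 96, 55]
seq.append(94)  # [5, 17, 32, 43, 46, 50, 63, 61, 72, 84, 93, 96, 55, 94]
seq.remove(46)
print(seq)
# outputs [5, 17, 32, 43, 50, 63, 61, 72, 84, 93, 96, 55, 94]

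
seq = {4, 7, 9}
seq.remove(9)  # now {4, 7}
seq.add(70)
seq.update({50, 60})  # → {4, 7, 50, 60, 70}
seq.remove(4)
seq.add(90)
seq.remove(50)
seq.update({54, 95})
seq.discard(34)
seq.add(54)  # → {7, 54, 60, 70, 90, 95}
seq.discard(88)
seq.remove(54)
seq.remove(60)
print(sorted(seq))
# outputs [7, 70, 90, 95]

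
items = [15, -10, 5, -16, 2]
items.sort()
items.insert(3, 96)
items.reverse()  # [15, 5, 96, 2, -10, -16]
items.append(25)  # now [15, 5, 96, 2, -10, -16, 25]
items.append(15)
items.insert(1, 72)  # [15, 72, 5, 96, 2, -10, -16, 25, 15]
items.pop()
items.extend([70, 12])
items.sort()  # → [-16, -10, 2, 5, 12, 15, 25, 70, 72, 96]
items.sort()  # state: [-16, -10, 2, 5, 12, 15, 25, 70, 72, 96]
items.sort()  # [-16, -10, 2, 5, 12, 15, 25, 70, 72, 96]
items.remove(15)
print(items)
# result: [-16, -10, 2, 5, 12, 25, 70, 72, 96]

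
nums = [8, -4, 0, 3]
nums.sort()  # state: [-4, 0, 3, 8]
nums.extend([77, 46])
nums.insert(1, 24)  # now [-4, 24, 0, 3, 8, 77, 46]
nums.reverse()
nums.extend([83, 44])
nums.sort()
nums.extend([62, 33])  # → [-4, 0, 3, 8, 24, 44, 46, 77, 83, 62, 33]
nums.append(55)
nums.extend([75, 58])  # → [-4, 0, 3, 8, 24, 44, 46, 77, 83, 62, 33, 55, 75, 58]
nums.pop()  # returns 58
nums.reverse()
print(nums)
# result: [75, 55, 33, 62, 83, 77, 46, 44, 24, 8, 3, 0, -4]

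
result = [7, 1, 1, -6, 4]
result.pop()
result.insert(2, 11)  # [7, 1, 11, 1, -6]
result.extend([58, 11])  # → [7, 1, 11, 1, -6, 58, 11]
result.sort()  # [-6, 1, 1, 7, 11, 11, 58]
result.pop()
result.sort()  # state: [-6, 1, 1, 7, 11, 11]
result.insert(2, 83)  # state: [-6, 1, 83, 1, 7, 11, 11]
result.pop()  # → 11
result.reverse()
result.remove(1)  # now [11, 7, 83, 1, -6]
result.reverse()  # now [-6, 1, 83, 7, 11]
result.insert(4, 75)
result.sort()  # [-6, 1, 7, 11, 75, 83]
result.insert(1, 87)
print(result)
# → [-6, 87, 1, 7, 11, 75, 83]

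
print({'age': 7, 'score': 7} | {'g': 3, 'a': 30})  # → {'age': 7, 'score': 7, 'g': 3, 'a': 30}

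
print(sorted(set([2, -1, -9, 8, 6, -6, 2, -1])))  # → [-9, -6, -1, 2, 6, 8]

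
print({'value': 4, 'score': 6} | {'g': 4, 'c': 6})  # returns {'value': 4, 'score': 6, 'g': 4, 'c': 6}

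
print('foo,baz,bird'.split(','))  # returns ['foo', 'baz', 'bird']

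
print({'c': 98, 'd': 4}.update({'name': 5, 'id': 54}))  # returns None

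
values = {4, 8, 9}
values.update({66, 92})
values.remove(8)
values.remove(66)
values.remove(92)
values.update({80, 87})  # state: {4, 9, 80, 87}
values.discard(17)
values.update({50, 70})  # {4, 9, 50, 70, 80, 87}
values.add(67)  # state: {4, 9, 50, 67, 70, 80, 87}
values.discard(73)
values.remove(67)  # {4, 9, 50, 70, 80, 87}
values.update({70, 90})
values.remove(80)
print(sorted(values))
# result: [4, 9, 50, 70, 87, 90]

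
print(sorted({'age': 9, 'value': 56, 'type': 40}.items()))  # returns [('age', 9), ('type', 40), ('value', 56)]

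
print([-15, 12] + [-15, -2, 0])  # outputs [-15, 12, -15, -2, 0]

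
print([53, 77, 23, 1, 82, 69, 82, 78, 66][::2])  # [53, 23, 82, 82, 66]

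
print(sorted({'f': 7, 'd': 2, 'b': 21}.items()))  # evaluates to [('b', 21), ('d', 2), ('f', 7)]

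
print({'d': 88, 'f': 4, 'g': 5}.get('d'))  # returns 88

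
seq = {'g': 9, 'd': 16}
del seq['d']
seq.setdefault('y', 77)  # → 77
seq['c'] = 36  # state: {'g': 9, 'y': 77, 'c': 36}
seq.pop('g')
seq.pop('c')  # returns 36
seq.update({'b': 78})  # {'y': 77, 'b': 78}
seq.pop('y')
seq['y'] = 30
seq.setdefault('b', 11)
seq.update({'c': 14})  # {'b': 78, 'y': 30, 'c': 14}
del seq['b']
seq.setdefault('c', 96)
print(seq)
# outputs {'y': 30, 'c': 14}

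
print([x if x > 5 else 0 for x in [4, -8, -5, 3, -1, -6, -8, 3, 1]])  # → [0, 0, 0, 0, 0, 0, 0, 0, 0]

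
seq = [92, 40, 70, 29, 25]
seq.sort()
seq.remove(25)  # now [29, 40, 70, 92]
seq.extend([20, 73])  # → [29, 40, 70, 92, 20, 73]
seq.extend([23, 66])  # [29, 40, 70, 92, 20, 73, 23, 66]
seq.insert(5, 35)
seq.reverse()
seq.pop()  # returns 29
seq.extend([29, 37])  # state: [66, 23, 73, 35, 20, 92, 70, 40, 29, 37]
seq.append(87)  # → [66, 23, 73, 35, 20, 92, 70, 40, 29, 37, 87]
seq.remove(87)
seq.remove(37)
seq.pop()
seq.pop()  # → 40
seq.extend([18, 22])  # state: [66, 23, 73, 35, 20, 92, 70, 18, 22]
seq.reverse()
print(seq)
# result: [22, 18, 70, 92, 20, 35, 73, 23, 66]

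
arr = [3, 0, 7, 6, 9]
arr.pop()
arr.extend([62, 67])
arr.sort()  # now [0, 3, 6, 7, 62, 67]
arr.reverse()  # [67, 62, 7, 6, 3, 0]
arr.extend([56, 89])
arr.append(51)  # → [67, 62, 7, 6, 3, 0, 56, 89, 51]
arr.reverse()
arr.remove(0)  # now [51, 89, 56, 3, 6, 7, 62, 67]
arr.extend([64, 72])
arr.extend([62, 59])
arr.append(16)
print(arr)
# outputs [51, 89, 56, 3, 6, 7, 62, 67, 64, 72, 62, 59, 16]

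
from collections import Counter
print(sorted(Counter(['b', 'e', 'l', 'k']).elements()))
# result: ['b', 'e', 'k', 'l']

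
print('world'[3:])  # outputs ld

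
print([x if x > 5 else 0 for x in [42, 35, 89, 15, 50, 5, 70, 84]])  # [42, 35, 89, 15, 50, 0, 70, 84]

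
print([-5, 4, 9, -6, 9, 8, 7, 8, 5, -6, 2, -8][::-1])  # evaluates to [-8, 2, -6, 5, 8, 7, 8, 9, -6, 9, 4, -5]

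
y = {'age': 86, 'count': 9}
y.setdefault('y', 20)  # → 20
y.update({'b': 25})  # {'age': 86, 'count': 9, 'y': 20, 'b': 25}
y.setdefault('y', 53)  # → 20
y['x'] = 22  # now {'age': 86, 'count': 9, 'y': 20, 'b': 25, 'x': 22}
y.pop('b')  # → 25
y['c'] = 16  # {'age': 86, 'count': 9, 'y': 20, 'x': 22, 'c': 16}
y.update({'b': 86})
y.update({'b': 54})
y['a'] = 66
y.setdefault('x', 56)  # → 22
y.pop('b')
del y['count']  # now {'age': 86, 'y': 20, 'x': 22, 'c': 16, 'a': 66}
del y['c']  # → {'age': 86, 'y': 20, 'x': 22, 'a': 66}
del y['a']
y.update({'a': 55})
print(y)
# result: {'age': 86, 'y': 20, 'x': 22, 'a': 55}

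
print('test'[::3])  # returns tt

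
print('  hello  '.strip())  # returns hello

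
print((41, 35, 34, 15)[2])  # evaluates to 34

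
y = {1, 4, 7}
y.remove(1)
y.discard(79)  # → {4, 7}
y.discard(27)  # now {4, 7}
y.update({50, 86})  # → {4, 7, 50, 86}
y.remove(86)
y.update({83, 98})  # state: {4, 7, 50, 83, 98}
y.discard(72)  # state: {4, 7, 50, 83, 98}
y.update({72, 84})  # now {4, 7, 50, 72, 83, 84, 98}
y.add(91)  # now {4, 7, 50, 72, 83, 84, 91, 98}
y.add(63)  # {4, 7, 50, 63, 72, 83, 84, 91, 98}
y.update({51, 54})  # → {4, 7, 50, 51, 54, 63, 72, 83, 84, 91, 98}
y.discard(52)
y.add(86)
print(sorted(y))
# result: [4, 7, 50, 51, 54, 63, 72, 83, 84, 86, 91, 98]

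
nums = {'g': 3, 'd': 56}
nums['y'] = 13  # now {'g': 3, 'd': 56, 'y': 13}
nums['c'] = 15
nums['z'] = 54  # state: {'g': 3, 'd': 56, 'y': 13, 'c': 15, 'z': 54}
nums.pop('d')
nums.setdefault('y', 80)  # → 13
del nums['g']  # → {'y': 13, 'c': 15, 'z': 54}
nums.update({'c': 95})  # {'y': 13, 'c': 95, 'z': 54}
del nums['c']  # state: {'y': 13, 'z': 54}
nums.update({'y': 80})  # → {'y': 80, 'z': 54}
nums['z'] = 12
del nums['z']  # {'y': 80}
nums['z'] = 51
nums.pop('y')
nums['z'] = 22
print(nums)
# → {'z': 22}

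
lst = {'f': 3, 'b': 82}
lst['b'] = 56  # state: {'f': 3, 'b': 56}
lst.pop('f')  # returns 3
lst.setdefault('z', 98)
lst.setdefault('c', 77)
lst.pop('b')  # 56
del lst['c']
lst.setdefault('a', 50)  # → 50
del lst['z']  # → {'a': 50}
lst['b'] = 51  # {'a': 50, 'b': 51}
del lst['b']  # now {'a': 50}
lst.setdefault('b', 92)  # 92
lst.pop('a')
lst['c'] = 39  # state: {'b': 92, 'c': 39}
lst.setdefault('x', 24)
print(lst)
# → {'b': 92, 'c': 39, 'x': 24}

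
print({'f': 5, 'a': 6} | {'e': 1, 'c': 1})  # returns {'f': 5, 'a': 6, 'e': 1, 'c': 1}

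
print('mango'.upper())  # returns MANGO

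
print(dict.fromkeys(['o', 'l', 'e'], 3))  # {'o': 3, 'l': 3, 'e': 3}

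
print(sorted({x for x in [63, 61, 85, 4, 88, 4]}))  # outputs [4, 61, 63, 85, 88]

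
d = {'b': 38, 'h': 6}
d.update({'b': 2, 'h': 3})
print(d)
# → {'b': 2, 'h': 3}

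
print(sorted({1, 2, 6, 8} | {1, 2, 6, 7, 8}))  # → [1, 2, 6, 7, 8]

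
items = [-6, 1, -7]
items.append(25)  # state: [-6, 1, -7, 25]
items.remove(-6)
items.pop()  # 25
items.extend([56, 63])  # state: [1, -7, 56, 63]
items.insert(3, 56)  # [1, -7, 56, 56, 63]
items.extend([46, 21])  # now [1, -7, 56, 56, 63, 46, 21]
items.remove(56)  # [1, -7, 56, 63, 46, 21]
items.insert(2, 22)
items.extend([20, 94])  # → [1, -7, 22, 56, 63, 46, 21, 20, 94]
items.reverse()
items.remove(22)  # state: [94, 20, 21, 46, 63, 56, -7, 1]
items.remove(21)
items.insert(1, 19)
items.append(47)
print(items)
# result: [94, 19, 20, 46, 63, 56, -7, 1, 47]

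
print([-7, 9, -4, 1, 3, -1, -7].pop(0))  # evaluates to -7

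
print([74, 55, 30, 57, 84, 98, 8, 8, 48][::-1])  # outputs [48, 8, 8, 98, 84, 57, 30, 55, 74]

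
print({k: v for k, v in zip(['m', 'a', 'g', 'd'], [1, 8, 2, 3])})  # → {'m': 1, 'a': 8, 'g': 2, 'd': 3}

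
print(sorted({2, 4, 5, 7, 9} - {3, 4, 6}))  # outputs [2, 5, 7, 9]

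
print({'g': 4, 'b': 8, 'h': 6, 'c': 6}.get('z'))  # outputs None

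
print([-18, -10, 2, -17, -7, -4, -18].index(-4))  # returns 5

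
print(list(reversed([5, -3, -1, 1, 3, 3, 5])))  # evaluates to [5, 3, 3, 1, -1, -3, 5]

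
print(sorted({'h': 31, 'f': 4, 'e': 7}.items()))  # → [('e', 7), ('f', 4), ('h', 31)]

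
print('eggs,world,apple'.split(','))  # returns ['eggs', 'world', 'apple']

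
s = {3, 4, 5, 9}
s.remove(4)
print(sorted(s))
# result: [3, 5, 9]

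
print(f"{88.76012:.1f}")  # 88.8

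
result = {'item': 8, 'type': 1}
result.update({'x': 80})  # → {'item': 8, 'type': 1, 'x': 80}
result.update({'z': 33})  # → {'item': 8, 'type': 1, 'x': 80, 'z': 33}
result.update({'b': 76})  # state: {'item': 8, 'type': 1, 'x': 80, 'z': 33, 'b': 76}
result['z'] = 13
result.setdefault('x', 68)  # 80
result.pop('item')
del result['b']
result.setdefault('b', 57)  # 57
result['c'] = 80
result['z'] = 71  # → {'type': 1, 'x': 80, 'z': 71, 'b': 57, 'c': 80}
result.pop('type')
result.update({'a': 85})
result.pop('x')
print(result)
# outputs {'z': 71, 'b': 57, 'c': 80, 'a': 85}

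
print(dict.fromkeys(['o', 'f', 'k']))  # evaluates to {'o': None, 'f': None, 'k': None}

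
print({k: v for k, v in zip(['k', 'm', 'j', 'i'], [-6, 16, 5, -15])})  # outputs {'k': -6, 'm': 16, 'j': 5, 'i': -15}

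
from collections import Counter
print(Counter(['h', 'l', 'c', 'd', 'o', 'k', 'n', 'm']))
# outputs Counter({'h': 1, 'l': 1, 'c': 1, 'd': 1, 'o': 1, 'k': 1, 'n': 1, 'm': 1})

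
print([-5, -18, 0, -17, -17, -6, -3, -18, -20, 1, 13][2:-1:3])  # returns [0, -6, -20]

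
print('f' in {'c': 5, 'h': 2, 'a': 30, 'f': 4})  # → True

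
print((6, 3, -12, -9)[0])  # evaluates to 6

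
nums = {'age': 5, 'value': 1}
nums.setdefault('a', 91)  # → 91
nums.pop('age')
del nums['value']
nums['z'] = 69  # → {'a': 91, 'z': 69}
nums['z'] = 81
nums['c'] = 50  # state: {'a': 91, 'z': 81, 'c': 50}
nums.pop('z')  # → 81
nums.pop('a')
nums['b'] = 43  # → {'c': 50, 'b': 43}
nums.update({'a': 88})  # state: {'c': 50, 'b': 43, 'a': 88}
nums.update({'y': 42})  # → {'c': 50, 'b': 43, 'a': 88, 'y': 42}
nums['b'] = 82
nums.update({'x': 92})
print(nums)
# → {'c': 50, 'b': 82, 'a': 88, 'y': 42, 'x': 92}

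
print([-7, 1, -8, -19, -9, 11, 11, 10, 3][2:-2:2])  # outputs [-8, -9, 11]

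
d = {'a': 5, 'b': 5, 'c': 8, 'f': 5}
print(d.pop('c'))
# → 8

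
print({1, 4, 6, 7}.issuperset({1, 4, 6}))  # True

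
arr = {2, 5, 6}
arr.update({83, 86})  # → {2, 5, 6, 83, 86}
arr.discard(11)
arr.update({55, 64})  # {2, 5, 6, 55, 64, 83, 86}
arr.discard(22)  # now {2, 5, 6, 55, 64, 83, 86}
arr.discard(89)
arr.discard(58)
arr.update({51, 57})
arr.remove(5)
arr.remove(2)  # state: {6, 51, 55, 57, 64, 83, 86}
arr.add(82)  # {6, 51, 55, 57, 64, 82, 83, 86}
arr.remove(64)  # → {6, 51, 55, 57, 82, 83, 86}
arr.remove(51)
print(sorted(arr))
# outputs [6, 55, 57, 82, 83, 86]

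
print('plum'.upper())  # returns PLUM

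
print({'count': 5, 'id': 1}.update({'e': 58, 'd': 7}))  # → None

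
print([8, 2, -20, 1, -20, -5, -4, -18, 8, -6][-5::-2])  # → [-5, 1, 2]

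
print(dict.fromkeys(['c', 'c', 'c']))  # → {'c': None}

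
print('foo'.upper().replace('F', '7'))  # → 7OO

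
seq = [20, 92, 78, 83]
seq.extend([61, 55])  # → [20, 92, 78, 83, 61, 55]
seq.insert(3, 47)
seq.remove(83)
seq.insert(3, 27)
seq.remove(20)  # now [92, 78, 27, 47, 61, 55]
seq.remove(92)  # [78, 27, 47, 61, 55]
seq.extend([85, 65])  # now [78, 27, 47, 61, 55, 85, 65]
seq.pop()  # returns 65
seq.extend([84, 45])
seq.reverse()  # [45, 84, 85, 55, 61, 47, 27, 78]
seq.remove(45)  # [84, 85, 55, 61, 47, 27, 78]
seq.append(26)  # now [84, 85, 55, 61, 47, 27, 78, 26]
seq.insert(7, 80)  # [84, 85, 55, 61, 47, 27, 78, 80, 26]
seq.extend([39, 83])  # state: [84, 85, 55, 61, 47, 27, 78, 80, 26, 39, 83]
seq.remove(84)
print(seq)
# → [85, 55, 61, 47, 27, 78, 80, 26, 39, 83]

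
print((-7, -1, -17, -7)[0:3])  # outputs (-7, -1, -17)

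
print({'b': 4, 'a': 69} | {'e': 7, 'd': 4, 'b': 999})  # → {'b': 999, 'a': 69, 'e': 7, 'd': 4}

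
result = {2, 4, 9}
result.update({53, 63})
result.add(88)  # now {2, 4, 9, 53, 63, 88}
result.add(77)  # {2, 4, 9, 53, 63, 77, 88}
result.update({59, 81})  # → {2, 4, 9, 53, 59, 63, 77, 81, 88}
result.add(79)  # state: {2, 4, 9, 53, 59, 63, 77, 79, 81, 88}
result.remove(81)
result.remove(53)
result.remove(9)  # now {2, 4, 59, 63, 77, 79, 88}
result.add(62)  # {2, 4, 59, 62, 63, 77, 79, 88}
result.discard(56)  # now {2, 4, 59, 62, 63, 77, 79, 88}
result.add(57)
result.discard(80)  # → {2, 4, 57, 59, 62, 63, 77, 79, 88}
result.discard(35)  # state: {2, 4, 57, 59, 62, 63, 77, 79, 88}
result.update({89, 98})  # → {2, 4, 57, 59, 62, 63, 77, 79, 88, 89, 98}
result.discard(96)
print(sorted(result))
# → [2, 4, 57, 59, 62, 63, 77, 79, 88, 89, 98]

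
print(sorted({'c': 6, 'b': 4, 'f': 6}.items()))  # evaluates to [('b', 4), ('c', 6), ('f', 6)]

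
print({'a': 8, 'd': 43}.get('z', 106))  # 106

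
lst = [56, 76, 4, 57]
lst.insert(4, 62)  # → [56, 76, 4, 57, 62]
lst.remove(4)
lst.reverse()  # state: [62, 57, 76, 56]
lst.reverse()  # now [56, 76, 57, 62]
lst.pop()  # 62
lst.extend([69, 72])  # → [56, 76, 57, 69, 72]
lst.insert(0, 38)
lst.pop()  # 72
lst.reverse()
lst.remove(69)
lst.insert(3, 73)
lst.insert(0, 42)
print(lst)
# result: [42, 57, 76, 56, 73, 38]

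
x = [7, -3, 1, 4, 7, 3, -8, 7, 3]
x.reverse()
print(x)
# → [3, 7, -8, 3, 7, 4, 1, -3, 7]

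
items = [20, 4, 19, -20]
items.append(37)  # [20, 4, 19, -20, 37]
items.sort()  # [-20, 4, 19, 20, 37]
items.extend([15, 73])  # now [-20, 4, 19, 20, 37, 15, 73]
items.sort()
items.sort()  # [-20, 4, 15, 19, 20, 37, 73]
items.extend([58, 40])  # [-20, 4, 15, 19, 20, 37, 73, 58, 40]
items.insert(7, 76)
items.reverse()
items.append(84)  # [40, 58, 76, 73, 37, 20, 19, 15, 4, -20, 84]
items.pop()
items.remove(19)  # [40, 58, 76, 73, 37, 20, 15, 4, -20]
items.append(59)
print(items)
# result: [40, 58, 76, 73, 37, 20, 15, 4, -20, 59]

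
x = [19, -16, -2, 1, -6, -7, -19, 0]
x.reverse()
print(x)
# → [0, -19, -7, -6, 1, -2, -16, 19]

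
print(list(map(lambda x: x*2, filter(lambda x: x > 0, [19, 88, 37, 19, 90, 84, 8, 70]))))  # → [38, 176, 74, 38, 180, 168, 16, 140]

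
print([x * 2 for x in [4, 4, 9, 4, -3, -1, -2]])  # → [8, 8, 18, 8, -6, -2, -4]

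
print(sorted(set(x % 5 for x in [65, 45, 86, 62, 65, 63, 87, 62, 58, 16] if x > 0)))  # [0, 1, 2, 3]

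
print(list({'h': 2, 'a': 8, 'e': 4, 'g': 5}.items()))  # [('h', 2), ('a', 8), ('e', 4), ('g', 5)]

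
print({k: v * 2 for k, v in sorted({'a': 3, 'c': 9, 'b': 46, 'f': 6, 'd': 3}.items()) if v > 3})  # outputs {'b': 92, 'c': 18, 'f': 12}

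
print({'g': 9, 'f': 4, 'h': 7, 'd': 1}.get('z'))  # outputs None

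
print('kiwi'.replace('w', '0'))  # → ki0i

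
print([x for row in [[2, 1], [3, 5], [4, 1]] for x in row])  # [2, 1, 3, 5, 4, 1]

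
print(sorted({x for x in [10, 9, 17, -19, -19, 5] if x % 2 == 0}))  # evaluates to [10]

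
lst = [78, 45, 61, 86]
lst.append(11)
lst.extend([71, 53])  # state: [78, 45, 61, 86, 11, 71, 53]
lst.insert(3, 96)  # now [78, 45, 61, 96, 86, 11, 71, 53]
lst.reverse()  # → [53, 71, 11, 86, 96, 61, 45, 78]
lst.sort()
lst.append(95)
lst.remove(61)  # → [11, 45, 53, 71, 78, 86, 96, 95]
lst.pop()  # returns 95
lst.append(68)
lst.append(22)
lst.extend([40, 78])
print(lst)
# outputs [11, 45, 53, 71, 78, 86, 96, 68, 22, 40, 78]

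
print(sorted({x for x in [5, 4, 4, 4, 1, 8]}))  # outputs [1, 4, 5, 8]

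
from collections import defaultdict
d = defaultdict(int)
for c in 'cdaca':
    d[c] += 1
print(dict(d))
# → {'c': 2, 'd': 1, 'a': 2}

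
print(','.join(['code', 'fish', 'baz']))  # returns code,fish,baz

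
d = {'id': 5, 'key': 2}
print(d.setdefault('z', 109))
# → 109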